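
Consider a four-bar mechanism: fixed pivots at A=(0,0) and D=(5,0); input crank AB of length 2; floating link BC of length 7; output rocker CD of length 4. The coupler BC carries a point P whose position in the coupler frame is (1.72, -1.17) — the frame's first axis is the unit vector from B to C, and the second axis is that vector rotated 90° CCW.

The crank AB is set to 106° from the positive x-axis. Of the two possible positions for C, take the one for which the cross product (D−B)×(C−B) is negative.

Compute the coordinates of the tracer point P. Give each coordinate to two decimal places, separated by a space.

A=(0,0), D=(5.00,0)
B = A + 2.00·(cos106°, sin106°) = (-0.5513, 1.9225)
|BD| = 5.8748
circle(B,7.00) ∩ circle(D,4.00): a=5.7460, h=3.9979
  candidates: C₊=(6.1867,3.8199) cross=23.487; C₋=(3.5700,-3.7357) cross=-23.487
  mode - wants cross < 0 → take C=(3.5700,-3.7357) (cross=-23.487)
ex = (C−B)/|BC| = (0.5888,-0.8083); ey = (0.8083,0.5888)
P = B + 1.72·ex + -1.17·ey = (-0.4843,-0.1566)

-0.48 -0.16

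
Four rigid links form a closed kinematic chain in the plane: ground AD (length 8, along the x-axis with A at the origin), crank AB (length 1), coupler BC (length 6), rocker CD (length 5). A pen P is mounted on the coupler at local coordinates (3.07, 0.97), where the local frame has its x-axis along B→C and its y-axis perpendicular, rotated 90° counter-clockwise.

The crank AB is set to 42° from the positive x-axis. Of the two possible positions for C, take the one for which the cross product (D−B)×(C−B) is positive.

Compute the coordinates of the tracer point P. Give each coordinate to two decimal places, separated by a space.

A=(0,0), D=(8.00,0)
B = A + 1.00·(cos42°, sin42°) = (0.7431, 0.6691)
|BD| = 7.2876
circle(B,6.00) ∩ circle(D,5.00): a=4.3985, h=4.0808
  candidates: C₊=(5.4978,4.3288) cross=29.739; C₋=(4.7484,-3.7983) cross=-29.739
  mode + wants cross > 0 → take C=(5.4978,4.3288) (cross=29.739)
ex = (C−B)/|BC| = (0.7924,0.6100); ey = (-0.6100,0.7924)
P = B + 3.07·ex + 0.97·ey = (2.5843,3.3103)

2.58 3.31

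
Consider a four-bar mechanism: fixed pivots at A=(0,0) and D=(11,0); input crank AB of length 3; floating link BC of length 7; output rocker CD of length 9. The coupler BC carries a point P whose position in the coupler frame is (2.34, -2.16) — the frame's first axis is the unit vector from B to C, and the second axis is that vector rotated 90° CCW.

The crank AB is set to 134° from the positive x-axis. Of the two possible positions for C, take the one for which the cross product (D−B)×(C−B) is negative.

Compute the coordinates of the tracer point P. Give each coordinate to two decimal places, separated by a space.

-2.16 -1.03

A=(0,0), D=(11.00,0)
B = A + 3.00·(cos134°, sin134°) = (-2.0840, 2.1580)
|BD| = 13.2607
circle(B,7.00) ∩ circle(D,9.00): a=5.4238, h=4.4252
  candidates: C₊=(3.9877,5.6416) cross=58.681; C₋=(2.5474,-3.0908) cross=-58.681
  mode - wants cross < 0 → take C=(2.5474,-3.0908) (cross=-58.681)
ex = (C−B)/|BC| = (0.6616,-0.7498); ey = (0.7498,0.6616)
P = B + 2.34·ex + -2.16·ey = (-2.1554,-1.0257)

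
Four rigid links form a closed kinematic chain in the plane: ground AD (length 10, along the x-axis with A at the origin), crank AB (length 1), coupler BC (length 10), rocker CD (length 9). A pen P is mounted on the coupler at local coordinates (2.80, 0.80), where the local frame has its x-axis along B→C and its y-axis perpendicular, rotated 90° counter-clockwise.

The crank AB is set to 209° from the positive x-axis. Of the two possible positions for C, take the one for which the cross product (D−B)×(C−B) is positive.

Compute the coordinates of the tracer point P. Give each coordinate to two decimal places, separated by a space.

A=(0,0), D=(10.00,0)
B = A + 1.00·(cos209°, sin209°) = (-0.8746, -0.4848)
|BD| = 10.8854
circle(B,10.00) ∩ circle(D,9.00): a=6.3154, h=7.7534
  candidates: C₊=(5.0892,7.5422) cross=84.399; C₋=(5.7799,-7.9492) cross=-84.399
  mode + wants cross > 0 → take C=(5.0892,7.5422) (cross=84.399)
ex = (C−B)/|BC| = (0.5964,0.8027); ey = (-0.8027,0.5964)
P = B + 2.80·ex + 0.80·ey = (0.1531,2.2399)

0.15 2.24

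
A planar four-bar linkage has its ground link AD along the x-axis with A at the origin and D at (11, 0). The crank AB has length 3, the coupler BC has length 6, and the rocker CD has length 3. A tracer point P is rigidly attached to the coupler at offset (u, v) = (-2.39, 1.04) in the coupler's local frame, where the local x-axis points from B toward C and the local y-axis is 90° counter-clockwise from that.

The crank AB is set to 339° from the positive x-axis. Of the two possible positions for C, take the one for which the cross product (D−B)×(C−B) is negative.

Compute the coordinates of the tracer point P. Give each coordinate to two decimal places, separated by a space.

A=(0,0), D=(11.00,0)
B = A + 3.00·(cos339°, sin339°) = (2.8007, -1.0751)
|BD| = 8.2694
circle(B,6.00) ∩ circle(D,3.00): a=5.7672, h=1.6550
  candidates: C₊=(8.3039,1.3156) cross=13.686; C₋=(8.7342,-1.9662) cross=-13.686
  mode - wants cross < 0 → take C=(8.7342,-1.9662) (cross=-13.686)
ex = (C−B)/|BC| = (0.9889,-0.1485); ey = (0.1485,0.9889)
P = B + -2.39·ex + 1.04·ey = (0.5917,0.3083)

0.59 0.31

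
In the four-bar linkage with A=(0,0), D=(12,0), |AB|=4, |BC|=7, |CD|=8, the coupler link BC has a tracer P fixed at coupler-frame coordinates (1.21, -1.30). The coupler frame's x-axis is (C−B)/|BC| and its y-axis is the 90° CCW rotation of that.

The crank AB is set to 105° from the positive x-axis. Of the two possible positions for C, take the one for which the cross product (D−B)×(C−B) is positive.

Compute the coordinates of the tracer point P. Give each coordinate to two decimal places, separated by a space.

0.39 2.80

A=(0,0), D=(12.00,0)
B = A + 4.00·(cos105°, sin105°) = (-1.0353, 3.8637)
|BD| = 13.5958
circle(B,7.00) ∩ circle(D,8.00): a=6.2463, h=3.1598
  candidates: C₊=(5.8514,5.1181) cross=42.959; C₋=(4.0555,-0.9409) cross=-42.959
  mode + wants cross > 0 → take C=(5.8514,5.1181) (cross=42.959)
ex = (C−B)/|BC| = (0.9838,0.1792); ey = (-0.1792,0.9838)
P = B + 1.21·ex + -1.30·ey = (0.3881,2.8016)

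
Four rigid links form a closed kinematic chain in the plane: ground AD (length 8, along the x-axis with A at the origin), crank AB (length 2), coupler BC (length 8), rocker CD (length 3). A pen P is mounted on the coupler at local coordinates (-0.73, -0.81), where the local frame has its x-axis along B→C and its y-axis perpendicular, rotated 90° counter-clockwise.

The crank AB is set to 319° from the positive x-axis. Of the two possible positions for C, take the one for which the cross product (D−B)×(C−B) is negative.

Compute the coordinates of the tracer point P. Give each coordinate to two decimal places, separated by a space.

A=(0,0), D=(8.00,0)
B = A + 2.00·(cos319°, sin319°) = (1.5094, -1.3121)
|BD| = 6.6219
circle(B,8.00) ∩ circle(D,3.00): a=7.4638, h=2.8794
  candidates: C₊=(8.2547,2.9892) cross=19.067; C₋=(9.3958,-2.6555) cross=-19.067
  mode - wants cross < 0 → take C=(9.3958,-2.6555) (cross=-19.067)
ex = (C−B)/|BC| = (0.9858,-0.1679); ey = (0.1679,0.9858)
P = B + -0.73·ex + -0.81·ey = (0.6538,-1.9880)

0.65 -1.99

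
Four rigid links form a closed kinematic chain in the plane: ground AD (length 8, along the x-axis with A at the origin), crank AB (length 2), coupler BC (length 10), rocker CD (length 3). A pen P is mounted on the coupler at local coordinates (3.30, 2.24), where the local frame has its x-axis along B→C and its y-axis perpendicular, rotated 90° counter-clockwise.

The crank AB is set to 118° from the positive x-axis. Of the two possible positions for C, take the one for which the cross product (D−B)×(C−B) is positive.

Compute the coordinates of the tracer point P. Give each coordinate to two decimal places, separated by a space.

A=(0,0), D=(8.00,0)
B = A + 2.00·(cos118°, sin118°) = (-0.9389, 1.7659)
|BD| = 9.1117
circle(B,10.00) ∩ circle(D,3.00): a=9.5494, h=2.9679
  candidates: C₊=(9.0046,2.8268) cross=27.043; C₋=(7.8542,-2.9965) cross=-27.043
  mode + wants cross > 0 → take C=(9.0046,2.8268) (cross=27.043)
ex = (C−B)/|BC| = (0.9944,0.1061); ey = (-0.1061,0.9944)
P = B + 3.30·ex + 2.24·ey = (2.1048,4.3433)

2.10 4.34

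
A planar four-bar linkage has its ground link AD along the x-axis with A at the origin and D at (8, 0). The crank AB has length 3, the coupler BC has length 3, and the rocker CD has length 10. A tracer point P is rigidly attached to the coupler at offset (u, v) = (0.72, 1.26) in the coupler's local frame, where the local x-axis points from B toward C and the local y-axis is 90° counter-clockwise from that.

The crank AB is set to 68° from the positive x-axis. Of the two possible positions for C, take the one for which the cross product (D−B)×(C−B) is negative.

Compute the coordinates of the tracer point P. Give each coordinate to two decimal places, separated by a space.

A=(0,0), D=(8.00,0)
B = A + 3.00·(cos68°, sin68°) = (1.1238, 2.7816)
|BD| = 7.4175
circle(B,3.00) ∩ circle(D,10.00): a=-2.4254, h=1.7656
  candidates: C₊=(-0.4625,5.3278) cross=13.096; C₋=(-1.7867,2.0543) cross=-13.096
  mode - wants cross < 0 → take C=(-1.7867,2.0543) (cross=-13.096)
ex = (C−B)/|BC| = (-0.9702,-0.2424); ey = (0.2424,-0.9702)
P = B + 0.72·ex + 1.26·ey = (0.7307,1.3846)

0.73 1.38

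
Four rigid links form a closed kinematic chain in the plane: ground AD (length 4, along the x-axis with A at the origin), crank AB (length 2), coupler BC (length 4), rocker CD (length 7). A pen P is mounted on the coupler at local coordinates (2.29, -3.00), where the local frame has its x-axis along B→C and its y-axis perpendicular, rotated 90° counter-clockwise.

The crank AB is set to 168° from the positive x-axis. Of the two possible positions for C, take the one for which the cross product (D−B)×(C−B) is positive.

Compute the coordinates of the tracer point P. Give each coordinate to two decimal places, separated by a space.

A=(0,0), D=(4.00,0)
B = A + 2.00·(cos168°, sin168°) = (-1.9563, 0.4158)
|BD| = 5.9708
circle(B,4.00) ∩ circle(D,7.00): a=0.2219, h=3.9938
  candidates: C₊=(-1.4567,4.3845) cross=23.846; C₋=(-2.0130,-3.5838) cross=-23.846
  mode + wants cross > 0 → take C=(-1.4567,4.3845) (cross=23.846)
ex = (C−B)/|BC| = (0.1249,0.9922); ey = (-0.9922,0.1249)
P = B + 2.29·ex + -3.00·ey = (1.3062,2.3132)

1.31 2.31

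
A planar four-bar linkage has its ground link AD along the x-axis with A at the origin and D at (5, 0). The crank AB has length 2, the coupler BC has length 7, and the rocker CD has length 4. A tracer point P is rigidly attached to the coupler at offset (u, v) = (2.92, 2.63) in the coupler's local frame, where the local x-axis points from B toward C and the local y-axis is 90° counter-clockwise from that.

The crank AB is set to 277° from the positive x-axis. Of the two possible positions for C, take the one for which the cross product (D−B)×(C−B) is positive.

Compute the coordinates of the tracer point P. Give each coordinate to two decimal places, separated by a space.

-0.37 1.90

A=(0,0), D=(5.00,0)
B = A + 2.00·(cos277°, sin277°) = (0.2437, -1.9851)
|BD| = 5.1539
circle(B,7.00) ∩ circle(D,4.00): a=5.7784, h=3.9509
  candidates: C₊=(4.0546,3.8867) cross=20.363; C₋=(7.0981,-3.4056) cross=-20.363
  mode + wants cross > 0 → take C=(4.0546,3.8867) (cross=20.363)
ex = (C−B)/|BC| = (0.5444,0.8388); ey = (-0.8388,0.5444)
P = B + 2.92·ex + 2.63·ey = (-0.3727,1.8961)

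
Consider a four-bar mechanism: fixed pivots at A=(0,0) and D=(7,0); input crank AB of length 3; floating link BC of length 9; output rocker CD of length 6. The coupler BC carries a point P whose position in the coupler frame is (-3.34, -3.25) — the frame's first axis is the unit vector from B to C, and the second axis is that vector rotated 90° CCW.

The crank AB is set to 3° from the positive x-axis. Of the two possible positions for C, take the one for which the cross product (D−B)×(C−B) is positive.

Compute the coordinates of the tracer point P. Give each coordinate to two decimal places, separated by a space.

A=(0,0), D=(7.00,0)
B = A + 3.00·(cos3°, sin3°) = (2.9959, 0.1570)
|BD| = 4.0072
circle(B,9.00) ∩ circle(D,6.00): a=7.6185, h=4.7915
  candidates: C₊=(10.7963,4.6463) cross=19.200; C₋=(10.4208,-4.9293) cross=-19.200
  mode + wants cross > 0 → take C=(10.7963,4.6463) (cross=19.200)
ex = (C−B)/|BC| = (0.8667,0.4988); ey = (-0.4988,0.8667)
P = B + -3.34·ex + -3.25·ey = (1.7222,-4.3258)

1.72 -4.33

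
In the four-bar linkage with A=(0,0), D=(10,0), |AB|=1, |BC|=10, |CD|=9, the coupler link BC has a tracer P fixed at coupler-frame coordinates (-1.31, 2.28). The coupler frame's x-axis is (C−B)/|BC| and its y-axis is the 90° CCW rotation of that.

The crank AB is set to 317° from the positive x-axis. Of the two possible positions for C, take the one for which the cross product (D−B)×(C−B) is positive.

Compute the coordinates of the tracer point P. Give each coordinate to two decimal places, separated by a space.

-1.90 -0.66

A=(0,0), D=(10.00,0)
B = A + 1.00·(cos317°, sin317°) = (0.7314, -0.6820)
|BD| = 9.2937
circle(B,10.00) ∩ circle(D,9.00): a=5.6690, h=8.2378
  candidates: C₊=(5.7806,7.9496) cross=76.560; C₋=(6.9896,-8.4816) cross=-76.560
  mode + wants cross > 0 → take C=(5.7806,7.9496) (cross=76.560)
ex = (C−B)/|BC| = (0.5049,0.8632); ey = (-0.8632,0.5049)
P = B + -1.31·ex + 2.28·ey = (-1.8981,-0.6615)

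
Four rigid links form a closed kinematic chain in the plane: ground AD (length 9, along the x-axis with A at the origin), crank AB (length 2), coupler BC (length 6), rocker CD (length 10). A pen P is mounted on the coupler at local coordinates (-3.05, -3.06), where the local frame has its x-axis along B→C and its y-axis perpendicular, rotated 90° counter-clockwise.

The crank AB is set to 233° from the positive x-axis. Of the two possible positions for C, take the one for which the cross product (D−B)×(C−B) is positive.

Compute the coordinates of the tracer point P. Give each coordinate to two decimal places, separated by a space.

A=(0,0), D=(9.00,0)
B = A + 2.00·(cos233°, sin233°) = (-1.2036, -1.5973)
|BD| = 10.3279
circle(B,6.00) ∩ circle(D,10.00): a=2.0655, h=5.6333
  candidates: C₊=(-0.0342,4.2877) cross=58.180; C₋=(1.7083,-6.8433) cross=-58.180
  mode + wants cross > 0 → take C=(-0.0342,4.2877) (cross=58.180)
ex = (C−B)/|BC| = (0.1949,0.9808); ey = (-0.9808,0.1949)
P = B + -3.05·ex + -3.06·ey = (1.2032,-5.1852)

1.20 -5.19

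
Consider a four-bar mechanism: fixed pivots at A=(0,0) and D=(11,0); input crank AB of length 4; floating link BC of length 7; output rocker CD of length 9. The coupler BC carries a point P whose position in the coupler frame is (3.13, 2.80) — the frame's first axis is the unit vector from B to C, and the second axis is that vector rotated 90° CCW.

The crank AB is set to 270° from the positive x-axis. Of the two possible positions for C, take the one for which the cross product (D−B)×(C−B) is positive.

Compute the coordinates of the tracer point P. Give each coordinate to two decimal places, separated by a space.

A=(0,0), D=(11.00,0)
B = A + 4.00·(cos270°, sin270°) = (-0.0000, -4.0000)
|BD| = 11.7047
circle(B,7.00) ∩ circle(D,9.00): a=4.4854, h=5.3741
  candidates: C₊=(2.3788,2.5834) cross=62.903; C₋=(6.0519,-7.5177) cross=-62.903
  mode + wants cross > 0 → take C=(2.3788,2.5834) (cross=62.903)
ex = (C−B)/|BC| = (0.3398,0.9405); ey = (-0.9405,0.3398)
P = B + 3.13·ex + 2.80·ey = (-1.5697,-0.1048)

-1.57 -0.10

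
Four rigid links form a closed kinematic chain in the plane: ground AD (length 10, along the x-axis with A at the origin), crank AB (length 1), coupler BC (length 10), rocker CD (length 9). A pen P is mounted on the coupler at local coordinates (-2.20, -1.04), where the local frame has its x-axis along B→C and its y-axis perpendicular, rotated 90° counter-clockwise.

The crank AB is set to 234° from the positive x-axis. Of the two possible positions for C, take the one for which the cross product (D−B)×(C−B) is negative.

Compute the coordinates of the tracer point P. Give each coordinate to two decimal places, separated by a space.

-2.84 0.10

A=(0,0), D=(10.00,0)
B = A + 1.00·(cos234°, sin234°) = (-0.5878, -0.8090)
|BD| = 10.6186
circle(B,10.00) ∩ circle(D,9.00): a=6.2040, h=7.8429
  candidates: C₊=(5.0006,7.4837) cross=83.281; C₋=(6.1957,-8.1564) cross=-83.281
  mode - wants cross < 0 → take C=(6.1957,-8.1564) (cross=-83.281)
ex = (C−B)/|BC| = (0.6783,-0.7347); ey = (0.7347,0.6783)
P = B + -2.20·ex + -1.04·ey = (-2.8443,0.1019)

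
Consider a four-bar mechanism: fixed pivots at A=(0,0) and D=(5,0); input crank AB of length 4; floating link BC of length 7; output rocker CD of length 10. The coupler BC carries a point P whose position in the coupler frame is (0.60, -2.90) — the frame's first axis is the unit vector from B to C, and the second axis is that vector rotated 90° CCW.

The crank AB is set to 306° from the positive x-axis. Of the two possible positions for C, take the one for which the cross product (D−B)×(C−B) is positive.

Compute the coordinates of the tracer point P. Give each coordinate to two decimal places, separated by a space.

A=(0,0), D=(5.00,0)
B = A + 4.00·(cos306°, sin306°) = (2.3511, -3.2361)
|BD| = 4.1819
circle(B,7.00) ∩ circle(D,10.00): a=-4.0067, h=5.7399
  candidates: C₊=(-4.6284,-2.7008) cross=24.004; C₋=(4.2549,-9.9722) cross=-24.004
  mode + wants cross > 0 → take C=(-4.6284,-2.7008) (cross=24.004)
ex = (C−B)/|BC| = (-0.9971,0.0765); ey = (-0.0765,-0.9971)
P = B + 0.60·ex + -2.90·ey = (1.9746,-0.2987)

1.97 -0.30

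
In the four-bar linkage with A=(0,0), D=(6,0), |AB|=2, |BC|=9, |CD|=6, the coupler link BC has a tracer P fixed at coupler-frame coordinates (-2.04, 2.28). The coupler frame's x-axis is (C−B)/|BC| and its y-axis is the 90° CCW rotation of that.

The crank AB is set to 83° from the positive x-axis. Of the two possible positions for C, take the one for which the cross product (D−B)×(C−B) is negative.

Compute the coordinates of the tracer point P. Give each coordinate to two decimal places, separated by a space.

A=(0,0), D=(6.00,0)
B = A + 2.00·(cos83°, sin83°) = (0.2437, 1.9851)
|BD| = 6.0889
circle(B,9.00) ∩ circle(D,6.00): a=6.7397, h=5.9646
  candidates: C₊=(8.5598,5.4266) cross=36.318; C₋=(4.6706,-5.8509) cross=-36.318
  mode - wants cross < 0 → take C=(4.6706,-5.8509) (cross=-36.318)
ex = (C−B)/|BC| = (0.4919,-0.8707); ey = (0.8707,0.4919)
P = B + -2.04·ex + 2.28·ey = (1.2254,4.8827)

1.23 4.88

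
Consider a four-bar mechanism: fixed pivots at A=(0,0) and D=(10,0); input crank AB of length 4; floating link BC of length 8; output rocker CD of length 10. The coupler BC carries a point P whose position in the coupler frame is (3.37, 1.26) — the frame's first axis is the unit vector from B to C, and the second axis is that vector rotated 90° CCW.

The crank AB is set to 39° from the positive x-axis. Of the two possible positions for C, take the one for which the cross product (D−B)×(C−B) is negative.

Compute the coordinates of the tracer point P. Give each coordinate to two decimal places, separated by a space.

A=(0,0), D=(10.00,0)
B = A + 4.00·(cos39°, sin39°) = (3.1086, 2.5173)
|BD| = 7.3368
circle(B,8.00) ∩ circle(D,10.00): a=1.2150, h=7.9072
  candidates: C₊=(6.9628,9.5276) cross=58.013; C₋=(1.5368,-5.3268) cross=-58.013
  mode - wants cross < 0 → take C=(1.5368,-5.3268) (cross=-58.013)
ex = (C−B)/|BC| = (-0.1965,-0.9805); ey = (0.9805,-0.1965)
P = B + 3.37·ex + 1.26·ey = (3.6819,-1.0346)

3.68 -1.03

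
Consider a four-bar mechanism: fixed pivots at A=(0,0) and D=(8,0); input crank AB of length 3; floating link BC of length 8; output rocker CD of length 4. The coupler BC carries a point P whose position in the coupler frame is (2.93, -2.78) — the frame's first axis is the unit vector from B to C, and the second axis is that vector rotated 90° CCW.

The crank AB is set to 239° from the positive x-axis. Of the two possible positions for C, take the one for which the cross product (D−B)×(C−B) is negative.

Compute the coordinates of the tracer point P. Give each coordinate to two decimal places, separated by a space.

A=(0,0), D=(8.00,0)
B = A + 3.00·(cos239°, sin239°) = (-1.5451, -2.5715)
|BD| = 9.8854
circle(B,8.00) ∩ circle(D,4.00): a=7.3705, h=3.1105
  candidates: C₊=(4.7625,2.3492) cross=30.749; C₋=(6.3808,-3.6576) cross=-30.749
  mode - wants cross < 0 → take C=(6.3808,-3.6576) (cross=-30.749)
ex = (C−B)/|BC| = (0.9907,-0.1358); ey = (0.1358,0.9907)
P = B + 2.93·ex + -2.78·ey = (0.9803,-5.7236)

0.98 -5.72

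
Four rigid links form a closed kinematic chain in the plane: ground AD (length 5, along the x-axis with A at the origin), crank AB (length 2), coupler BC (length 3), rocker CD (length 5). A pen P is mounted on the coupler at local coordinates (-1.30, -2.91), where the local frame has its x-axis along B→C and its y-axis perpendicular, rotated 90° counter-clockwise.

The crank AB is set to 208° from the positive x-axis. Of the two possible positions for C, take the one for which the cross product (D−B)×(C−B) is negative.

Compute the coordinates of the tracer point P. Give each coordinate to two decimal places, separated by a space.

-4.46 -2.64

A=(0,0), D=(5.00,0)
B = A + 2.00·(cos208°, sin208°) = (-1.7659, -0.9389)
|BD| = 6.8307
circle(B,3.00) ∩ circle(D,5.00): a=2.2442, h=1.9909
  candidates: C₊=(0.1833,1.3415) cross=13.599; C₋=(0.7307,-2.6024) cross=-13.599
  mode - wants cross < 0 → take C=(0.7307,-2.6024) (cross=-13.599)
ex = (C−B)/|BC| = (0.8322,-0.5545); ey = (0.5545,0.8322)
P = B + -1.30·ex + -2.91·ey = (-4.4613,-2.6397)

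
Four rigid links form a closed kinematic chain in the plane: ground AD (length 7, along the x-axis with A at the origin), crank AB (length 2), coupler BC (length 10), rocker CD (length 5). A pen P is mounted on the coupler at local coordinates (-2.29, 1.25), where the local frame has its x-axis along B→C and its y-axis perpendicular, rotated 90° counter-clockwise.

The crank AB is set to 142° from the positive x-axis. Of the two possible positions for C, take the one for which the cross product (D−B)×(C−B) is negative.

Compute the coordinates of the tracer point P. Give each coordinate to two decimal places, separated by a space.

A=(0,0), D=(7.00,0)
B = A + 2.00·(cos142°, sin142°) = (-1.5760, 1.2313)
|BD| = 8.6640
circle(B,10.00) ∩ circle(D,5.00): a=8.6603, h=5.0000
  candidates: C₊=(7.7069,4.9498) cross=43.320; C₋=(6.2857,-4.9487) cross=-43.320
  mode - wants cross < 0 → take C=(6.2857,-4.9487) (cross=-43.320)
ex = (C−B)/|BC| = (0.7862,-0.6180); ey = (0.6180,0.7862)
P = B + -2.29·ex + 1.25·ey = (-2.6039,3.6293)

-2.60 3.63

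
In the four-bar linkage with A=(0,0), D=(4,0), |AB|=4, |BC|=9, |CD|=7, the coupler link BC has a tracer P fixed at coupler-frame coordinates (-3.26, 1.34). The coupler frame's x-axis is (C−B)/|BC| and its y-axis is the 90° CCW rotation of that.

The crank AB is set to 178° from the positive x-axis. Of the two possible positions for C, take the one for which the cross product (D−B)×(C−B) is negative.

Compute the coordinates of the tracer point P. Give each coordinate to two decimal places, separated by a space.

-5.11 3.48

A=(0,0), D=(4.00,0)
B = A + 4.00·(cos178°, sin178°) = (-3.9976, 0.1396)
|BD| = 7.9988
circle(B,9.00) ∩ circle(D,7.00): a=5.9997, h=6.7085
  candidates: C₊=(2.1183,6.7423) cross=53.660; C₋=(1.8841,-6.6726) cross=-53.660
  mode - wants cross < 0 → take C=(1.8841,-6.6726) (cross=-53.660)
ex = (C−B)/|BC| = (0.6535,-0.7569); ey = (0.7569,0.6535)
P = B + -3.26·ex + 1.34·ey = (-5.1138,3.4828)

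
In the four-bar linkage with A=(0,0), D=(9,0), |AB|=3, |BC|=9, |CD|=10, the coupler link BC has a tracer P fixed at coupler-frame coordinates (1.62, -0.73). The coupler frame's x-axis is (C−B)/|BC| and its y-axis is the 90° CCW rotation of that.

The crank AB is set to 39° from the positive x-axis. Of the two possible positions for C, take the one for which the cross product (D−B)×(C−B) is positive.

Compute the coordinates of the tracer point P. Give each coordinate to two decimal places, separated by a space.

A=(0,0), D=(9.00,0)
B = A + 3.00·(cos39°, sin39°) = (2.3314, 1.8880)
|BD| = 6.9307
circle(B,9.00) ∩ circle(D,10.00): a=2.0946, h=8.7529
  candidates: C₊=(6.7312,9.7392) cross=60.663; C₋=(1.9625,-7.1045) cross=-60.663
  mode + wants cross > 0 → take C=(6.7312,9.7392) (cross=60.663)
ex = (C−B)/|BC| = (0.4889,0.8724); ey = (-0.8724,0.4889)
P = B + 1.62·ex + -0.73·ey = (3.7602,2.9443)

3.76 2.94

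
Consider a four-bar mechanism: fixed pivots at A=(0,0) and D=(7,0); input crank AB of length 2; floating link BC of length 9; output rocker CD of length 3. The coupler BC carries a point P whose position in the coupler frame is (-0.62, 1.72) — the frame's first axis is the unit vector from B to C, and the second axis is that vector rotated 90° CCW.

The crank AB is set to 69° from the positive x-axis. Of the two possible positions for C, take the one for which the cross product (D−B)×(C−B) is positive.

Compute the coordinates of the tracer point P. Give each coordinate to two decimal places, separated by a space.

A=(0,0), D=(7.00,0)
B = A + 2.00·(cos69°, sin69°) = (0.7167, 1.8672)
|BD| = 6.5548
circle(B,9.00) ∩ circle(D,3.00): a=8.7696, h=2.0236
  candidates: C₊=(9.6994,1.3089) cross=13.264; C₋=(8.5465,-2.5706) cross=-13.264
  mode + wants cross > 0 → take C=(9.6994,1.3089) (cross=13.264)
ex = (C−B)/|BC| = (0.9981,-0.0620); ey = (0.0620,0.9981)
P = B + -0.62·ex + 1.72·ey = (0.2046,3.6223)

0.20 3.62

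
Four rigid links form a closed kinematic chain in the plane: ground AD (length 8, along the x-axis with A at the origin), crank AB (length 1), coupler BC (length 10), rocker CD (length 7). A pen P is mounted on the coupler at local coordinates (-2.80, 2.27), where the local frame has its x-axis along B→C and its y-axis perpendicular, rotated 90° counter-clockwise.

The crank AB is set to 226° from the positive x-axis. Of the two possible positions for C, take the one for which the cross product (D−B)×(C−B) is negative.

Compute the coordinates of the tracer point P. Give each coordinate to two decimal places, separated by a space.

A=(0,0), D=(8.00,0)
B = A + 1.00·(cos226°, sin226°) = (-0.6947, -0.7193)
|BD| = 8.7244
circle(B,10.00) ∩ circle(D,7.00): a=7.2850, h=6.8504
  candidates: C₊=(6.0007,6.7084) cross=59.766; C₋=(7.1304,-6.9458) cross=-59.766
  mode - wants cross < 0 → take C=(7.1304,-6.9458) (cross=-59.766)
ex = (C−B)/|BC| = (0.7825,-0.6226); ey = (0.6226,0.7825)
P = B + -2.80·ex + 2.27·ey = (-1.4723,2.8003)

-1.47 2.80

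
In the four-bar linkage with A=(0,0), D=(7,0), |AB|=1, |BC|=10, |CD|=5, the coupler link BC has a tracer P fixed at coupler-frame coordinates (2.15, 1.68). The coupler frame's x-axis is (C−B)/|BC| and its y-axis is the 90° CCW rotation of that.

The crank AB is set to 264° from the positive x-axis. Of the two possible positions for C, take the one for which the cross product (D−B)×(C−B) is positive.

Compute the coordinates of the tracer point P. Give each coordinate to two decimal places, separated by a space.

0.64 1.63

A=(0,0), D=(7.00,0)
B = A + 1.00·(cos264°, sin264°) = (-0.1045, -0.9945)
|BD| = 7.1738
circle(B,10.00) ∩ circle(D,5.00): a=8.8143, h=4.7232
  candidates: C₊=(7.9698,4.9050) cross=33.884; C₋=(9.2794,-4.4502) cross=-33.884
  mode + wants cross > 0 → take C=(7.9698,4.9050) (cross=33.884)
ex = (C−B)/|BC| = (0.8074,0.5900); ey = (-0.5900,0.8074)
P = B + 2.15·ex + 1.68·ey = (0.6403,1.6304)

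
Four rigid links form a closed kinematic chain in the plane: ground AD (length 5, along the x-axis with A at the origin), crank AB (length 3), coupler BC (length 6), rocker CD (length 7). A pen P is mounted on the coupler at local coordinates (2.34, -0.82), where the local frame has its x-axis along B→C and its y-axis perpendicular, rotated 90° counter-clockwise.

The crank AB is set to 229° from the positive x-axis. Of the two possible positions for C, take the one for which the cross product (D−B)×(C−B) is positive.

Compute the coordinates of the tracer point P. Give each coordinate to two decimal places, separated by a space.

A=(0,0), D=(5.00,0)
B = A + 3.00·(cos229°, sin229°) = (-1.9682, -2.2641)
|BD| = 7.3268
circle(B,6.00) ∩ circle(D,7.00): a=2.7762, h=5.3191
  candidates: C₊=(-0.9715,3.6525) cross=38.972; C₋=(2.3159,-6.4649) cross=-38.972
  mode + wants cross > 0 → take C=(-0.9715,3.6525) (cross=38.972)
ex = (C−B)/|BC| = (0.1661,0.9861); ey = (-0.9861,0.1661)
P = B + 2.34·ex + -0.82·ey = (-0.7709,-0.0928)

-0.77 -0.09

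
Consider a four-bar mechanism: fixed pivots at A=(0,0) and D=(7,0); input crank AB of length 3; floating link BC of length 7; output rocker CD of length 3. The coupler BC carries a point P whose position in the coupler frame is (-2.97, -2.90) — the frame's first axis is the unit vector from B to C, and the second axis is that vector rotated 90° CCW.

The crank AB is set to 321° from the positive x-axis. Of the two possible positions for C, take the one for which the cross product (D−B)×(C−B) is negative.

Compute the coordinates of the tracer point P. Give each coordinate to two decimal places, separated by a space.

-0.64 -4.79

A=(0,0), D=(7.00,0)
B = A + 3.00·(cos321°, sin321°) = (2.3314, -1.8880)
|BD| = 5.0359
circle(B,7.00) ∩ circle(D,3.00): a=6.4894, h=2.6243
  candidates: C₊=(7.3637,2.9779) cross=13.216; C₋=(9.3314,-1.8880) cross=-13.216
  mode - wants cross < 0 → take C=(9.3314,-1.8880) (cross=-13.216)
ex = (C−B)/|BC| = (1.0000,0.0000); ey = (-0.0000,1.0000)
P = B + -2.97·ex + -2.90·ey = (-0.6386,-4.7880)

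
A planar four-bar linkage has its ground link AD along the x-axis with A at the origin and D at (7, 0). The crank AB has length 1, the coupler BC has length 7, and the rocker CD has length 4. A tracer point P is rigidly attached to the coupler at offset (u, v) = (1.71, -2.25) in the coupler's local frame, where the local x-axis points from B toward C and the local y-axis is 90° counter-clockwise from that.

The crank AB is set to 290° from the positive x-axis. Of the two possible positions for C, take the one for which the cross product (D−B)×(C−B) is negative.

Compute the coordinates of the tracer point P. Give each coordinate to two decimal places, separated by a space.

A=(0,0), D=(7.00,0)
B = A + 1.00·(cos290°, sin290°) = (0.3420, -0.9397)
|BD| = 6.7240
circle(B,7.00) ∩ circle(D,4.00): a=5.8159, h=3.8956
  candidates: C₊=(5.5564,3.7304) cross=26.194; C₋=(6.6453,-3.9842) cross=-26.194
  mode - wants cross < 0 → take C=(6.6453,-3.9842) (cross=-26.194)
ex = (C−B)/|BC| = (0.9005,-0.4349); ey = (0.4349,0.9005)
P = B + 1.71·ex + -2.25·ey = (0.9032,-3.7095)

0.90 -3.71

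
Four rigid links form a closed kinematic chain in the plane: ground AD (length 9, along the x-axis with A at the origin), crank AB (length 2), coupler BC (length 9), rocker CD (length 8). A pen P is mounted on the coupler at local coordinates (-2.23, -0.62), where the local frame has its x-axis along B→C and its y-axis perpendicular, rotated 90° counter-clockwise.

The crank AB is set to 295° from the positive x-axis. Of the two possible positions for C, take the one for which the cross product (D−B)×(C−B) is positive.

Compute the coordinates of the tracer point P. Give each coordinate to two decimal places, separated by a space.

A=(0,0), D=(9.00,0)
B = A + 2.00·(cos295°, sin295°) = (0.8452, -1.8126)
|BD| = 8.3538
circle(B,9.00) ∩ circle(D,8.00): a=5.1944, h=7.3497
  candidates: C₊=(4.3211,6.4891) cross=61.398; C₋=(7.5106,-7.8601) cross=-61.398
  mode + wants cross > 0 → take C=(4.3211,6.4891) (cross=61.398)
ex = (C−B)/|BC| = (0.3862,0.9224); ey = (-0.9224,0.3862)
P = B + -2.23·ex + -0.62·ey = (0.5559,-4.1090)

0.56 -4.11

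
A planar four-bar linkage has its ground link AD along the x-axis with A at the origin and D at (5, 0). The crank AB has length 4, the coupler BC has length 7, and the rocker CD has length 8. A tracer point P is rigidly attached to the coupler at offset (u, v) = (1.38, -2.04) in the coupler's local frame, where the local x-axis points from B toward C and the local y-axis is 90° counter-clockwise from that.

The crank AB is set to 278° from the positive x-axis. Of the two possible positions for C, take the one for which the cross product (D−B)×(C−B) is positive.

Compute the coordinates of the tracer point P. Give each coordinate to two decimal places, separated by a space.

1.73 -1.79

A=(0,0), D=(5.00,0)
B = A + 4.00·(cos278°, sin278°) = (0.5567, -3.9611)
|BD| = 5.9526
circle(B,7.00) ∩ circle(D,8.00): a=1.7163, h=6.7863
  candidates: C₊=(-2.6780,2.2467) cross=40.396; C₋=(6.3537,-7.8846) cross=-40.396
  mode + wants cross > 0 → take C=(-2.6780,2.2467) (cross=40.396)
ex = (C−B)/|BC| = (-0.4621,0.8868); ey = (-0.8868,-0.4621)
P = B + 1.38·ex + -2.04·ey = (1.7281,-1.7946)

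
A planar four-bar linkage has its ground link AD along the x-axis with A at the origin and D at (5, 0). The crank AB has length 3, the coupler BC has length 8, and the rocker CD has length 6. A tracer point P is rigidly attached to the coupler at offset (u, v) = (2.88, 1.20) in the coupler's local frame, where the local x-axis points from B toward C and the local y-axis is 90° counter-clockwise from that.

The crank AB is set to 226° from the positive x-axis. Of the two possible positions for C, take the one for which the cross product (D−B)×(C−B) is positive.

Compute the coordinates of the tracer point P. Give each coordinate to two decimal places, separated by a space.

-1.82 0.95

A=(0,0), D=(5.00,0)
B = A + 3.00·(cos226°, sin226°) = (-2.0840, -2.1580)
|BD| = 7.4054
circle(B,8.00) ∩ circle(D,6.00): a=5.5932, h=5.7198
  candidates: C₊=(1.5997,4.9434) cross=42.357; C₋=(4.9333,-5.9996) cross=-42.357
  mode + wants cross > 0 → take C=(1.5997,4.9434) (cross=42.357)
ex = (C−B)/|BC| = (0.4605,0.8877); ey = (-0.8877,0.4605)
P = B + 2.88·ex + 1.20·ey = (-1.8231,0.9511)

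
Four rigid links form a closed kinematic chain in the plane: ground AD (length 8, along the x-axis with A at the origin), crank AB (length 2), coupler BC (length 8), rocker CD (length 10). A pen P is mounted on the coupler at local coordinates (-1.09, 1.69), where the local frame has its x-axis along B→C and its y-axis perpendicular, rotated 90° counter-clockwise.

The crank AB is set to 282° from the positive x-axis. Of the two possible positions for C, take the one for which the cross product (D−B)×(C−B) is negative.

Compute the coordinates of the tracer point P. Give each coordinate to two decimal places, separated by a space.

A=(0,0), D=(8.00,0)
B = A + 2.00·(cos282°, sin282°) = (0.4158, -1.9563)
|BD| = 7.8324
circle(B,8.00) ∩ circle(D,10.00): a=1.6181, h=7.8347
  candidates: C₊=(0.0258,6.0342) cross=61.364; C₋=(3.9395,-9.1385) cross=-61.364
  mode - wants cross < 0 → take C=(3.9395,-9.1385) (cross=-61.364)
ex = (C−B)/|BC| = (0.4405,-0.8978); ey = (0.8978,0.4405)
P = B + -1.09·ex + 1.69·ey = (1.4530,-0.2334)

1.45 -0.23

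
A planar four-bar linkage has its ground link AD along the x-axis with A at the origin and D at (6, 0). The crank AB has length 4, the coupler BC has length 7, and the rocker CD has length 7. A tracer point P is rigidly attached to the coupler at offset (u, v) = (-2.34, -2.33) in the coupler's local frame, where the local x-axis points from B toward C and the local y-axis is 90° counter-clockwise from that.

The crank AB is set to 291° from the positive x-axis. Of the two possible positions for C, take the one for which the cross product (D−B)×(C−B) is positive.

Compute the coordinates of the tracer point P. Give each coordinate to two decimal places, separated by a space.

A=(0,0), D=(6.00,0)
B = A + 4.00·(cos291°, sin291°) = (1.4335, -3.7343)
|BD| = 5.8990
circle(B,7.00) ∩ circle(D,7.00): a=2.9495, h=6.3483
  candidates: C₊=(-0.3020,3.0471) cross=37.448; C₋=(7.7355,-6.7815) cross=-37.448
  mode + wants cross > 0 → take C=(-0.3020,3.0471) (cross=37.448)
ex = (C−B)/|BC| = (-0.2479,0.9688); ey = (-0.9688,-0.2479)
P = B + -2.34·ex + -2.33·ey = (4.2709,-5.4236)

4.27 -5.42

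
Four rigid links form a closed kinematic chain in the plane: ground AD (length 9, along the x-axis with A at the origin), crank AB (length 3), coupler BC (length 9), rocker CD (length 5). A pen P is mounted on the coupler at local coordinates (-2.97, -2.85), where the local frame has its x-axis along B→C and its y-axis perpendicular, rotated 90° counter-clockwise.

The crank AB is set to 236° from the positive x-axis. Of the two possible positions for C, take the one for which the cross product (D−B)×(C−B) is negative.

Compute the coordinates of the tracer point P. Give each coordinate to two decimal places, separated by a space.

A=(0,0), D=(9.00,0)
B = A + 3.00·(cos236°, sin236°) = (-1.6776, -2.4871)
|BD| = 10.9634
circle(B,9.00) ∩ circle(D,5.00): a=8.0357, h=4.0532
  candidates: C₊=(5.2291,3.2833) cross=44.437; C₋=(7.0681,-4.6117) cross=-44.437
  mode - wants cross < 0 → take C=(7.0681,-4.6117) (cross=-44.437)
ex = (C−B)/|BC| = (0.9717,-0.2361); ey = (0.2361,0.9717)
P = B + -2.97·ex + -2.85·ey = (-5.2364,-4.5555)

-5.24 -4.56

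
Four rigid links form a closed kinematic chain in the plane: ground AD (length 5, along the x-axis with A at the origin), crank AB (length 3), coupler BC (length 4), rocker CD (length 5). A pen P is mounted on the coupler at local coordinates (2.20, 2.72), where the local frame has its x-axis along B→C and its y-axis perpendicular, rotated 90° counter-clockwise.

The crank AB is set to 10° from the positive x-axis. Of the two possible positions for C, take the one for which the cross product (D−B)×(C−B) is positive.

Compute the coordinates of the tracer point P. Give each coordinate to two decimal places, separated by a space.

0.18 2.66

A=(0,0), D=(5.00,0)
B = A + 3.00·(cos10°, sin10°) = (2.9544, 0.5209)
|BD| = 2.1109
circle(B,4.00) ∩ circle(D,5.00): a=-1.0764, h=3.8525
  candidates: C₊=(2.8621,4.5199) cross=8.132; C₋=(0.9606,-2.9467) cross=-8.132
  mode + wants cross > 0 → take C=(2.8621,4.5199) (cross=8.132)
ex = (C−B)/|BC| = (-0.0231,0.9997); ey = (-0.9997,-0.0231)
P = B + 2.20·ex + 2.72·ey = (0.1844,2.6576)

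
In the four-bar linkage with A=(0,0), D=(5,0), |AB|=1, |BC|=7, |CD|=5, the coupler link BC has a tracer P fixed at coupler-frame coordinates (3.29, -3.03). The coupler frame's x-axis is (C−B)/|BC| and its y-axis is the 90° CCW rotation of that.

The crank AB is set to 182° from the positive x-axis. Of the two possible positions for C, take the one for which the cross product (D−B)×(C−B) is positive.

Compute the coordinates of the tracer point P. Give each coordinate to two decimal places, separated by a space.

A=(0,0), D=(5.00,0)
B = A + 1.00·(cos182°, sin182°) = (-0.9994, -0.0349)
|BD| = 5.9995
circle(B,7.00) ∩ circle(D,5.00): a=4.9999, h=4.8991
  candidates: C₊=(3.9719,4.8932) cross=29.392; C₋=(4.0289,-4.9048) cross=-29.392
  mode + wants cross > 0 → take C=(3.9719,4.8932) (cross=29.392)
ex = (C−B)/|BC| = (0.7102,0.7040); ey = (-0.7040,0.7102)
P = B + 3.29·ex + -3.03·ey = (3.4703,0.1294)

3.47 0.13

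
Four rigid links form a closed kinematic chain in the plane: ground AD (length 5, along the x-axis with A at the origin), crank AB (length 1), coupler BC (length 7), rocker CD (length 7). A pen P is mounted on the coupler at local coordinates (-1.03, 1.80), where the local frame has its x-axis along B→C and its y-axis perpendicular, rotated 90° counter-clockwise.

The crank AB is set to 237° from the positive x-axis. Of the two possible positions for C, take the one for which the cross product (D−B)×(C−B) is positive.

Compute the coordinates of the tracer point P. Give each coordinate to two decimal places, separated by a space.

-2.55 -1.37

A=(0,0), D=(5.00,0)
B = A + 1.00·(cos237°, sin237°) = (-0.5446, -0.8387)
|BD| = 5.6077
circle(B,7.00) ∩ circle(D,7.00): a=2.8039, h=6.4139
  candidates: C₊=(1.2684,5.9225) cross=35.967; C₋=(3.1869,-6.7611) cross=-35.967
  mode + wants cross > 0 → take C=(1.2684,5.9225) (cross=35.967)
ex = (C−B)/|BC| = (0.2590,0.9659); ey = (-0.9659,0.2590)
P = B + -1.03·ex + 1.80·ey = (-2.5500,-1.3673)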